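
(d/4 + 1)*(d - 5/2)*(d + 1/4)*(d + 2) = d^4/4 + 15*d^3/16 - 49*d^2/32 - 87*d/16 - 5/4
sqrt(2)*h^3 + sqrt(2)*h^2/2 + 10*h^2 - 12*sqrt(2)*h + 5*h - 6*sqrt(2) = (h - sqrt(2))*(h + 6*sqrt(2))*(sqrt(2)*h + sqrt(2)/2)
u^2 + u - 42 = (u - 6)*(u + 7)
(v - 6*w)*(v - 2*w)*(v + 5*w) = v^3 - 3*v^2*w - 28*v*w^2 + 60*w^3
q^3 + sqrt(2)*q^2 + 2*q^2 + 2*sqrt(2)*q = q*(q + 2)*(q + sqrt(2))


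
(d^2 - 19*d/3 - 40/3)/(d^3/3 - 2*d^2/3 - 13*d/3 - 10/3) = (-3*d^2 + 19*d + 40)/(-d^3 + 2*d^2 + 13*d + 10)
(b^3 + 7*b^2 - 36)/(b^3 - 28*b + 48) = (b + 3)/(b - 4)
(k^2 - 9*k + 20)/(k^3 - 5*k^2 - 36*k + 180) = (k - 4)/(k^2 - 36)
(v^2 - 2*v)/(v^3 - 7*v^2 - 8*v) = (2 - v)/(-v^2 + 7*v + 8)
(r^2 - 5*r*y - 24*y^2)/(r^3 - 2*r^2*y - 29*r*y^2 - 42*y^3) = (-r + 8*y)/(-r^2 + 5*r*y + 14*y^2)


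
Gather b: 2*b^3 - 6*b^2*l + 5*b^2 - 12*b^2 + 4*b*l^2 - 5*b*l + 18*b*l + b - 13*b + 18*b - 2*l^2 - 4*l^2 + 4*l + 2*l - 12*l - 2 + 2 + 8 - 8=2*b^3 + b^2*(-6*l - 7) + b*(4*l^2 + 13*l + 6) - 6*l^2 - 6*l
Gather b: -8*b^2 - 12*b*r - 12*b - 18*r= -8*b^2 + b*(-12*r - 12) - 18*r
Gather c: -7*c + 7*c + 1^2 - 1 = 0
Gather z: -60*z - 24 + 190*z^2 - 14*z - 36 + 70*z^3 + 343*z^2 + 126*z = 70*z^3 + 533*z^2 + 52*z - 60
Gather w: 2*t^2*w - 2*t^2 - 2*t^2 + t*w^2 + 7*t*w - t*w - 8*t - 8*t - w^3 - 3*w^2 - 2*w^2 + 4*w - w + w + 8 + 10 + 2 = -4*t^2 - 16*t - w^3 + w^2*(t - 5) + w*(2*t^2 + 6*t + 4) + 20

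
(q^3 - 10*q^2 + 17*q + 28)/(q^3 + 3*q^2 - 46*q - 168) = (q^2 - 3*q - 4)/(q^2 + 10*q + 24)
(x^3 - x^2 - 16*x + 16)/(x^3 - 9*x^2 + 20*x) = (x^2 + 3*x - 4)/(x*(x - 5))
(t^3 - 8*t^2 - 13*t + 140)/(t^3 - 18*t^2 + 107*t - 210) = (t + 4)/(t - 6)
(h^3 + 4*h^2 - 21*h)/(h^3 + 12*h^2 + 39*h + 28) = h*(h - 3)/(h^2 + 5*h + 4)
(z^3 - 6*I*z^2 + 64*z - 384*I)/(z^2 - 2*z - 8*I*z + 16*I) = (z^2 + 2*I*z + 48)/(z - 2)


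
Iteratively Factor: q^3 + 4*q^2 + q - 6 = (q - 1)*(q^2 + 5*q + 6) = (q - 1)*(q + 3)*(q + 2)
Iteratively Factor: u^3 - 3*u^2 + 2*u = (u - 1)*(u^2 - 2*u) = (u - 2)*(u - 1)*(u)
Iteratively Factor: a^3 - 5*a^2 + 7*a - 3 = (a - 1)*(a^2 - 4*a + 3) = (a - 3)*(a - 1)*(a - 1)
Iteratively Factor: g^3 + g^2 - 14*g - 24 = (g - 4)*(g^2 + 5*g + 6) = (g - 4)*(g + 3)*(g + 2)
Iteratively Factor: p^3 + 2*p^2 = (p)*(p^2 + 2*p) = p*(p + 2)*(p)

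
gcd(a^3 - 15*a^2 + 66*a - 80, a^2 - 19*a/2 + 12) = a - 8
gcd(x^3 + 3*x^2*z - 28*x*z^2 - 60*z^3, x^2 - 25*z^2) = x - 5*z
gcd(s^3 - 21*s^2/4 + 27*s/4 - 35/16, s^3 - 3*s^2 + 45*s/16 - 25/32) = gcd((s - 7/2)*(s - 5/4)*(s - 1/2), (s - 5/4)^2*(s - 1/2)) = s^2 - 7*s/4 + 5/8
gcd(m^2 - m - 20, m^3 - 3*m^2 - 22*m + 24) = m + 4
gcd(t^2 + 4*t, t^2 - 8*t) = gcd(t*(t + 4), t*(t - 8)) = t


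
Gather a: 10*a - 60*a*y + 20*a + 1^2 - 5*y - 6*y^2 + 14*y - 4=a*(30 - 60*y) - 6*y^2 + 9*y - 3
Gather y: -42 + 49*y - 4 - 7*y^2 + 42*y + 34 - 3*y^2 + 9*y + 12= -10*y^2 + 100*y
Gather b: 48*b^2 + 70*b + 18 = 48*b^2 + 70*b + 18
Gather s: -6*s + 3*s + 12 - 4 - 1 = 7 - 3*s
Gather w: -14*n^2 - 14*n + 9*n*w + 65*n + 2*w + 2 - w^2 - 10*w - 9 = -14*n^2 + 51*n - w^2 + w*(9*n - 8) - 7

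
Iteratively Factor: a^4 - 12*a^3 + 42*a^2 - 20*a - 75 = (a - 5)*(a^3 - 7*a^2 + 7*a + 15) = (a - 5)*(a - 3)*(a^2 - 4*a - 5) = (a - 5)*(a - 3)*(a + 1)*(a - 5)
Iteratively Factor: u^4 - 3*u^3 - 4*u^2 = (u)*(u^3 - 3*u^2 - 4*u) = u*(u + 1)*(u^2 - 4*u) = u*(u - 4)*(u + 1)*(u)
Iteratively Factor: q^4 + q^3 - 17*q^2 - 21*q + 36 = (q + 3)*(q^3 - 2*q^2 - 11*q + 12) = (q + 3)^2*(q^2 - 5*q + 4) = (q - 1)*(q + 3)^2*(q - 4)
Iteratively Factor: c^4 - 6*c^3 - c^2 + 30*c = (c - 3)*(c^3 - 3*c^2 - 10*c) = (c - 3)*(c + 2)*(c^2 - 5*c) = c*(c - 3)*(c + 2)*(c - 5)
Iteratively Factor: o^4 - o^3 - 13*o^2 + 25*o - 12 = (o - 1)*(o^3 - 13*o + 12) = (o - 1)^2*(o^2 + o - 12) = (o - 3)*(o - 1)^2*(o + 4)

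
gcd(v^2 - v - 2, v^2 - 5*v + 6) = v - 2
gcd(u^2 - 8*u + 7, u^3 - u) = u - 1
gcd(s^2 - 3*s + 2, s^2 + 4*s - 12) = s - 2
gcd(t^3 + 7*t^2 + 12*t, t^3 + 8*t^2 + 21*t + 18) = t + 3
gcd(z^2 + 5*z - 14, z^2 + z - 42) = z + 7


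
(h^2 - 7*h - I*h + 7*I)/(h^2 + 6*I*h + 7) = (h - 7)/(h + 7*I)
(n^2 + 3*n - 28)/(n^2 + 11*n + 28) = (n - 4)/(n + 4)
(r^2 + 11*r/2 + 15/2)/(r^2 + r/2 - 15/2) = (2*r + 5)/(2*r - 5)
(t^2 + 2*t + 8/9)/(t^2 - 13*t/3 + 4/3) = (9*t^2 + 18*t + 8)/(3*(3*t^2 - 13*t + 4))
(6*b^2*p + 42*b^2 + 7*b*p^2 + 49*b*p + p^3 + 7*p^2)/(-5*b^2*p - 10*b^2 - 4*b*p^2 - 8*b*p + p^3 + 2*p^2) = (6*b*p + 42*b + p^2 + 7*p)/(-5*b*p - 10*b + p^2 + 2*p)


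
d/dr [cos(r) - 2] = -sin(r)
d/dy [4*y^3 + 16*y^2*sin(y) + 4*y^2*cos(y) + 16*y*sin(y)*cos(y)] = -4*y^2*sin(y) + 16*y^2*cos(y) + 12*y^2 + 32*y*sin(y) + 8*y*cos(y) + 16*y*cos(2*y) + 8*sin(2*y)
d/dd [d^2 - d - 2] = 2*d - 1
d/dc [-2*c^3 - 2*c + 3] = -6*c^2 - 2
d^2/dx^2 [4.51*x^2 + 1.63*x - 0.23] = 9.02000000000000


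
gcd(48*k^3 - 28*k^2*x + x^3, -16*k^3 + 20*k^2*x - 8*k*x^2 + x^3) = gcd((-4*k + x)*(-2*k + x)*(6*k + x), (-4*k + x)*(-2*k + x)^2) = 8*k^2 - 6*k*x + x^2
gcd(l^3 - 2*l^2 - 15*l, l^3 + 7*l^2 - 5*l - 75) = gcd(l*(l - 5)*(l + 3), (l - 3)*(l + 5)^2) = 1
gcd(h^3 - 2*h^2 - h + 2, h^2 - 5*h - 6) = h + 1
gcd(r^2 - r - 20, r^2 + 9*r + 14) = 1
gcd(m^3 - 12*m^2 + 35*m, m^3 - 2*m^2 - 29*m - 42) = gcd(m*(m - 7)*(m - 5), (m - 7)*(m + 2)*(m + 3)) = m - 7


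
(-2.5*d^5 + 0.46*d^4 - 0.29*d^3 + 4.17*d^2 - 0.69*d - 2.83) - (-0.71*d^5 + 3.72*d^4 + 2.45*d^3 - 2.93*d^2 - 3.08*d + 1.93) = -1.79*d^5 - 3.26*d^4 - 2.74*d^3 + 7.1*d^2 + 2.39*d - 4.76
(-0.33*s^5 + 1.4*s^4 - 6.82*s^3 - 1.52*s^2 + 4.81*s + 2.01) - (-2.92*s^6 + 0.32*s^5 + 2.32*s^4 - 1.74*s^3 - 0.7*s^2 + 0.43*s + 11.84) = 2.92*s^6 - 0.65*s^5 - 0.92*s^4 - 5.08*s^3 - 0.82*s^2 + 4.38*s - 9.83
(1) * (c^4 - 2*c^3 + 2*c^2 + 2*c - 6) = c^4 - 2*c^3 + 2*c^2 + 2*c - 6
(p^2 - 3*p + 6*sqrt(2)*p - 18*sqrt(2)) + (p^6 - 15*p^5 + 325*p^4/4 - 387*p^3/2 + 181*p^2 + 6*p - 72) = p^6 - 15*p^5 + 325*p^4/4 - 387*p^3/2 + 182*p^2 + 3*p + 6*sqrt(2)*p - 72 - 18*sqrt(2)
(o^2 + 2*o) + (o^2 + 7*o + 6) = 2*o^2 + 9*o + 6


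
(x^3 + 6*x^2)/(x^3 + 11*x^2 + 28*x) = x*(x + 6)/(x^2 + 11*x + 28)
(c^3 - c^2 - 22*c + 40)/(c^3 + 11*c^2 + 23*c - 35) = (c^2 - 6*c + 8)/(c^2 + 6*c - 7)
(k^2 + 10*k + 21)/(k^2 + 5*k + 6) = (k + 7)/(k + 2)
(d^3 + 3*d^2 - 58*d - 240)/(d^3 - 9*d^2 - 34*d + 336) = (d + 5)/(d - 7)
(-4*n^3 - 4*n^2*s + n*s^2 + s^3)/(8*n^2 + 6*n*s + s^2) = (-2*n^2 - n*s + s^2)/(4*n + s)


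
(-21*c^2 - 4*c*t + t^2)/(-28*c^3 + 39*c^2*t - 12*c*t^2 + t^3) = (3*c + t)/(4*c^2 - 5*c*t + t^2)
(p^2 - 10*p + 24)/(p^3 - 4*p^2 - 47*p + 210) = (p - 4)/(p^2 + 2*p - 35)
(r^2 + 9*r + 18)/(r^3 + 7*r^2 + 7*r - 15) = (r + 6)/(r^2 + 4*r - 5)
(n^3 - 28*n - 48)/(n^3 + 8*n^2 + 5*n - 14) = (n^2 - 2*n - 24)/(n^2 + 6*n - 7)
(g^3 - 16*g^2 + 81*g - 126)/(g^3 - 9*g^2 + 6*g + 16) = (g^3 - 16*g^2 + 81*g - 126)/(g^3 - 9*g^2 + 6*g + 16)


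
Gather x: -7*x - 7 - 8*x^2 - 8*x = -8*x^2 - 15*x - 7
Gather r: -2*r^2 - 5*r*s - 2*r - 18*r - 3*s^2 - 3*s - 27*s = -2*r^2 + r*(-5*s - 20) - 3*s^2 - 30*s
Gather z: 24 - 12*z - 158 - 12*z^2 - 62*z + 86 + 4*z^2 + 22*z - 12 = -8*z^2 - 52*z - 60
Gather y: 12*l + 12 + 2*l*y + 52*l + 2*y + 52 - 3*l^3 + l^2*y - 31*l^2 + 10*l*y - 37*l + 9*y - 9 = -3*l^3 - 31*l^2 + 27*l + y*(l^2 + 12*l + 11) + 55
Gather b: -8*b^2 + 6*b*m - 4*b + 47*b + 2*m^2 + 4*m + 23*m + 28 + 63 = -8*b^2 + b*(6*m + 43) + 2*m^2 + 27*m + 91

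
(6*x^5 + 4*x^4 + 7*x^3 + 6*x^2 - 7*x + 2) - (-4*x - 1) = 6*x^5 + 4*x^4 + 7*x^3 + 6*x^2 - 3*x + 3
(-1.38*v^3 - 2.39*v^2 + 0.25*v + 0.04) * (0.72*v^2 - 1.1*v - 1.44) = -0.9936*v^5 - 0.2028*v^4 + 4.7962*v^3 + 3.1954*v^2 - 0.404*v - 0.0576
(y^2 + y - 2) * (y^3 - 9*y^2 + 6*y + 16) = y^5 - 8*y^4 - 5*y^3 + 40*y^2 + 4*y - 32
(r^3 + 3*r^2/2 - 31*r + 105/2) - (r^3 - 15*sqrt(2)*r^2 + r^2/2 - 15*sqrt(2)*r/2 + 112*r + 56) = r^2 + 15*sqrt(2)*r^2 - 143*r + 15*sqrt(2)*r/2 - 7/2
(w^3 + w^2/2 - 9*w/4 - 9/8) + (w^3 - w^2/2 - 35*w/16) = 2*w^3 - 71*w/16 - 9/8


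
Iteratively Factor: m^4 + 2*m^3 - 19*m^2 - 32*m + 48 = (m + 3)*(m^3 - m^2 - 16*m + 16) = (m - 4)*(m + 3)*(m^2 + 3*m - 4) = (m - 4)*(m + 3)*(m + 4)*(m - 1)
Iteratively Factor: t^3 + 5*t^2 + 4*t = (t)*(t^2 + 5*t + 4) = t*(t + 4)*(t + 1)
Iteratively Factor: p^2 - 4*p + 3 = (p - 3)*(p - 1)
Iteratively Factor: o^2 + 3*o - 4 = (o + 4)*(o - 1)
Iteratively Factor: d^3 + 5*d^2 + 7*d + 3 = (d + 3)*(d^2 + 2*d + 1) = (d + 1)*(d + 3)*(d + 1)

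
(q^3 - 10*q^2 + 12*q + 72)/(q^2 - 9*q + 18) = (q^2 - 4*q - 12)/(q - 3)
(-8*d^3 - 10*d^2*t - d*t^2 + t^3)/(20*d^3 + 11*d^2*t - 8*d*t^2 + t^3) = (2*d + t)/(-5*d + t)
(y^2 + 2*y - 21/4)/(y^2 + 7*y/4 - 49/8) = 2*(2*y - 3)/(4*y - 7)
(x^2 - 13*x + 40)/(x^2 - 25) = (x - 8)/(x + 5)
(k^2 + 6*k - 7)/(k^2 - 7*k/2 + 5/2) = 2*(k + 7)/(2*k - 5)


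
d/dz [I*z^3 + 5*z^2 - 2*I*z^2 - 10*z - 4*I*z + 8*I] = 3*I*z^2 + z*(10 - 4*I) - 10 - 4*I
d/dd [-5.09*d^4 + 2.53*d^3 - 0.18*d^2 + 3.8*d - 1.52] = -20.36*d^3 + 7.59*d^2 - 0.36*d + 3.8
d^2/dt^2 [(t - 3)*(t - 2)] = 2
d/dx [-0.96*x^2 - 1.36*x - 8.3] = -1.92*x - 1.36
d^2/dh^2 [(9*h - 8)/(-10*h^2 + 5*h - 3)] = 10*(-5*(4*h - 1)^2*(9*h - 8) + (54*h - 25)*(10*h^2 - 5*h + 3))/(10*h^2 - 5*h + 3)^3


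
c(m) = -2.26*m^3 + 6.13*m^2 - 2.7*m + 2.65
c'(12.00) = -831.90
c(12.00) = -3052.31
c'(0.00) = -2.70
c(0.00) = 2.65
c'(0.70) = 2.56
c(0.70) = 2.99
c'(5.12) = -117.66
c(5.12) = -153.81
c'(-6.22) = -341.26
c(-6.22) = 800.45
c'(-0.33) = -7.48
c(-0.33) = 4.29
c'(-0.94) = -20.22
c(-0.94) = 12.48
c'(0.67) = 2.47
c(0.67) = 2.91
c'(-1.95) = -52.39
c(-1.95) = 47.98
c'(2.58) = -16.20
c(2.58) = -2.32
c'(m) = -6.78*m^2 + 12.26*m - 2.7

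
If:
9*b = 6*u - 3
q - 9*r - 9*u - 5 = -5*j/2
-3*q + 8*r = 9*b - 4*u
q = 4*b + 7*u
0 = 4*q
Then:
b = -7/29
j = 737/580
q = 0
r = -79/232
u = 4/29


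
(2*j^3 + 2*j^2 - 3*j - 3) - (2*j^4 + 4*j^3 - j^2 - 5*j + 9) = -2*j^4 - 2*j^3 + 3*j^2 + 2*j - 12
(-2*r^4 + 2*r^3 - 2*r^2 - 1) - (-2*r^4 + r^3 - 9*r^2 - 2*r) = r^3 + 7*r^2 + 2*r - 1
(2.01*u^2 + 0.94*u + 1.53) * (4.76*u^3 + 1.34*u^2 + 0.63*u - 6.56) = 9.5676*u^5 + 7.1678*u^4 + 9.8087*u^3 - 10.5432*u^2 - 5.2025*u - 10.0368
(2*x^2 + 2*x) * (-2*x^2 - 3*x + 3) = -4*x^4 - 10*x^3 + 6*x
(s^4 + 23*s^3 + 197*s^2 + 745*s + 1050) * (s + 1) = s^5 + 24*s^4 + 220*s^3 + 942*s^2 + 1795*s + 1050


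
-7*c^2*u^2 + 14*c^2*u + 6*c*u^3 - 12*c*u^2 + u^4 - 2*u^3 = u*(-c + u)*(7*c + u)*(u - 2)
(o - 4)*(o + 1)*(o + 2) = o^3 - o^2 - 10*o - 8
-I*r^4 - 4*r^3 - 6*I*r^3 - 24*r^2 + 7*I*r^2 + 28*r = r*(r + 7)*(r - 4*I)*(-I*r + I)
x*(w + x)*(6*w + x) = 6*w^2*x + 7*w*x^2 + x^3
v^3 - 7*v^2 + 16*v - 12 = (v - 3)*(v - 2)^2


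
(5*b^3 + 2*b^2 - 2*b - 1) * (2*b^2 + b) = 10*b^5 + 9*b^4 - 2*b^3 - 4*b^2 - b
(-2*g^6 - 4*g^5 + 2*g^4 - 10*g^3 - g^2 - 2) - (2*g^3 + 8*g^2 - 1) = -2*g^6 - 4*g^5 + 2*g^4 - 12*g^3 - 9*g^2 - 1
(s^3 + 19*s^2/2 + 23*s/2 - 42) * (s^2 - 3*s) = s^5 + 13*s^4/2 - 17*s^3 - 153*s^2/2 + 126*s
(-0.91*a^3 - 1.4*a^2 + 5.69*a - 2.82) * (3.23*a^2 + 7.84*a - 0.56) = -2.9393*a^5 - 11.6564*a^4 + 7.9123*a^3 + 36.285*a^2 - 25.2952*a + 1.5792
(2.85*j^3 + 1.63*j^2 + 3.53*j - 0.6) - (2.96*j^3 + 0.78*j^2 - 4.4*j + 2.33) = -0.11*j^3 + 0.85*j^2 + 7.93*j - 2.93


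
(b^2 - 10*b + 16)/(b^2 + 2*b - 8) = (b - 8)/(b + 4)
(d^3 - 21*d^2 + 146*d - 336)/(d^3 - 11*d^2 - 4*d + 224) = (d - 6)/(d + 4)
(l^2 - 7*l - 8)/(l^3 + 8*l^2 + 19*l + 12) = (l - 8)/(l^2 + 7*l + 12)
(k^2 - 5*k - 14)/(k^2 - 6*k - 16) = (k - 7)/(k - 8)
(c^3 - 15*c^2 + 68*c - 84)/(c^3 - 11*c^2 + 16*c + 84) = (c - 2)/(c + 2)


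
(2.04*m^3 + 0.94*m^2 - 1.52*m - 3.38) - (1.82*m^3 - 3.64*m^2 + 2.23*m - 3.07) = 0.22*m^3 + 4.58*m^2 - 3.75*m - 0.31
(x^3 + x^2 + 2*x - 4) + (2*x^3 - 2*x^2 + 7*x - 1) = 3*x^3 - x^2 + 9*x - 5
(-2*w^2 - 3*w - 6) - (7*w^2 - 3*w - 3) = -9*w^2 - 3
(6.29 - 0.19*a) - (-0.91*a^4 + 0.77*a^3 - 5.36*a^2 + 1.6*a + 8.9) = 0.91*a^4 - 0.77*a^3 + 5.36*a^2 - 1.79*a - 2.61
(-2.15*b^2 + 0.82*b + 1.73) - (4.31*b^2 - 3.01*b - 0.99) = -6.46*b^2 + 3.83*b + 2.72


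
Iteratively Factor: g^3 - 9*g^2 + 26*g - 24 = (g - 4)*(g^2 - 5*g + 6) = (g - 4)*(g - 2)*(g - 3)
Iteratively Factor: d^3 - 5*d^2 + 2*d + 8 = (d - 4)*(d^2 - d - 2) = (d - 4)*(d - 2)*(d + 1)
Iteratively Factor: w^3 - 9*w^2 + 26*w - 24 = (w - 3)*(w^2 - 6*w + 8) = (w - 4)*(w - 3)*(w - 2)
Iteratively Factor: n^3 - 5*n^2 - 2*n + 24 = (n + 2)*(n^2 - 7*n + 12) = (n - 3)*(n + 2)*(n - 4)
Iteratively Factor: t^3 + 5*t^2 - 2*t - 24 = (t + 3)*(t^2 + 2*t - 8) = (t + 3)*(t + 4)*(t - 2)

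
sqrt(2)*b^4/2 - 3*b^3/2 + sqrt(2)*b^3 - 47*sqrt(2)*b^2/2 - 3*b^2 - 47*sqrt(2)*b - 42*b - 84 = (b + 2)*(b - 6*sqrt(2))*(b + 7*sqrt(2)/2)*(sqrt(2)*b/2 + 1)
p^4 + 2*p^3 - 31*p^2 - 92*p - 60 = (p - 6)*(p + 1)*(p + 2)*(p + 5)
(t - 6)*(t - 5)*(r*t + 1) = r*t^3 - 11*r*t^2 + 30*r*t + t^2 - 11*t + 30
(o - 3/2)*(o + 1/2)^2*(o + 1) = o^4 + o^3/2 - 7*o^2/4 - 13*o/8 - 3/8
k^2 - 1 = (k - 1)*(k + 1)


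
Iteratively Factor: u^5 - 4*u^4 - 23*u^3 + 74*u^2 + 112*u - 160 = (u - 4)*(u^4 - 23*u^2 - 18*u + 40) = (u - 4)*(u - 1)*(u^3 + u^2 - 22*u - 40) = (u - 4)*(u - 1)*(u + 4)*(u^2 - 3*u - 10) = (u - 4)*(u - 1)*(u + 2)*(u + 4)*(u - 5)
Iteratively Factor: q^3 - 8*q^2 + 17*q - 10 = (q - 5)*(q^2 - 3*q + 2) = (q - 5)*(q - 2)*(q - 1)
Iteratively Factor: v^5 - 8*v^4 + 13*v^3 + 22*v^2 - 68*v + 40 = (v - 1)*(v^4 - 7*v^3 + 6*v^2 + 28*v - 40) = (v - 1)*(v + 2)*(v^3 - 9*v^2 + 24*v - 20) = (v - 2)*(v - 1)*(v + 2)*(v^2 - 7*v + 10) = (v - 2)^2*(v - 1)*(v + 2)*(v - 5)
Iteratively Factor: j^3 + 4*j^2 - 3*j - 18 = (j - 2)*(j^2 + 6*j + 9) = (j - 2)*(j + 3)*(j + 3)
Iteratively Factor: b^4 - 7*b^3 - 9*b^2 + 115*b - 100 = (b - 1)*(b^3 - 6*b^2 - 15*b + 100) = (b - 5)*(b - 1)*(b^2 - b - 20) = (b - 5)*(b - 1)*(b + 4)*(b - 5)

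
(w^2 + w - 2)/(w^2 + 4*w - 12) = (w^2 + w - 2)/(w^2 + 4*w - 12)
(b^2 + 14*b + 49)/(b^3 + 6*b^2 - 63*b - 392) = 1/(b - 8)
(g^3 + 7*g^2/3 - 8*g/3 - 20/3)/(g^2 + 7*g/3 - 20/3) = (g^2 + 4*g + 4)/(g + 4)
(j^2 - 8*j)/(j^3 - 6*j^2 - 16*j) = 1/(j + 2)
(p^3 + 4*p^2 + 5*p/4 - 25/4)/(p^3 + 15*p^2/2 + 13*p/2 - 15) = (p + 5/2)/(p + 6)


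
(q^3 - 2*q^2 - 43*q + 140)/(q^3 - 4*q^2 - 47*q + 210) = (q - 4)/(q - 6)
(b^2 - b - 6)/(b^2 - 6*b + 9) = (b + 2)/(b - 3)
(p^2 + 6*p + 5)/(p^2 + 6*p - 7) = (p^2 + 6*p + 5)/(p^2 + 6*p - 7)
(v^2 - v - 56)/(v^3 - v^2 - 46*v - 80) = (v + 7)/(v^2 + 7*v + 10)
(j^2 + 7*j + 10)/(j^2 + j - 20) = (j + 2)/(j - 4)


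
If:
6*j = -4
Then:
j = -2/3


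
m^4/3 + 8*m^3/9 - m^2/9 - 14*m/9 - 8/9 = (m/3 + 1/3)*(m - 4/3)*(m + 1)*(m + 2)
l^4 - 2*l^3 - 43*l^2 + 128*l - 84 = (l - 6)*(l - 2)*(l - 1)*(l + 7)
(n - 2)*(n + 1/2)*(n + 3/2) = n^3 - 13*n/4 - 3/2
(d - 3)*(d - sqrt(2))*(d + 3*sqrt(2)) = d^3 - 3*d^2 + 2*sqrt(2)*d^2 - 6*sqrt(2)*d - 6*d + 18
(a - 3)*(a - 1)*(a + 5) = a^3 + a^2 - 17*a + 15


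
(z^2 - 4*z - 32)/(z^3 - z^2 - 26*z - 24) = (z - 8)/(z^2 - 5*z - 6)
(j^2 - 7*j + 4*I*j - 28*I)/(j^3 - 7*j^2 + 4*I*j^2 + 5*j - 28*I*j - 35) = (j + 4*I)/(j^2 + 4*I*j + 5)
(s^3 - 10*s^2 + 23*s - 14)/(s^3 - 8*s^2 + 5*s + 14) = (s - 1)/(s + 1)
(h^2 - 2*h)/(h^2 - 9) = h*(h - 2)/(h^2 - 9)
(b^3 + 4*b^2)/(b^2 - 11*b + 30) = b^2*(b + 4)/(b^2 - 11*b + 30)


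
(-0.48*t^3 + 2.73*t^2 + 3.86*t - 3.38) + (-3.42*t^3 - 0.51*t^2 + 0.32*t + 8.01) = -3.9*t^3 + 2.22*t^2 + 4.18*t + 4.63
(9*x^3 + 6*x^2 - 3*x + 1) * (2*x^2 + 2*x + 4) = 18*x^5 + 30*x^4 + 42*x^3 + 20*x^2 - 10*x + 4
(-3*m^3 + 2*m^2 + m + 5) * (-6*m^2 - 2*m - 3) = 18*m^5 - 6*m^4 - m^3 - 38*m^2 - 13*m - 15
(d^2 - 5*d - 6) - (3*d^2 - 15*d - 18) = -2*d^2 + 10*d + 12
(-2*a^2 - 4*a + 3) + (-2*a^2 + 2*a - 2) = -4*a^2 - 2*a + 1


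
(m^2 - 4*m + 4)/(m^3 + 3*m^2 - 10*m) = (m - 2)/(m*(m + 5))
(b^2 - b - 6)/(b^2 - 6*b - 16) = (b - 3)/(b - 8)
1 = 1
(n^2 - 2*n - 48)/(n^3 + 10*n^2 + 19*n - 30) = (n - 8)/(n^2 + 4*n - 5)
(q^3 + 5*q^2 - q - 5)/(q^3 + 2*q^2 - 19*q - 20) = (q - 1)/(q - 4)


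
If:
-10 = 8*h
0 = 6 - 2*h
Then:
No Solution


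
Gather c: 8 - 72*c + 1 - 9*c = 9 - 81*c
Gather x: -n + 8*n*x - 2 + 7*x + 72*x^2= -n + 72*x^2 + x*(8*n + 7) - 2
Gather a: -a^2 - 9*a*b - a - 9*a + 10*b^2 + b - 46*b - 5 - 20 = -a^2 + a*(-9*b - 10) + 10*b^2 - 45*b - 25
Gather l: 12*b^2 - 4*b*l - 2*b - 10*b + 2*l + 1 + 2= 12*b^2 - 12*b + l*(2 - 4*b) + 3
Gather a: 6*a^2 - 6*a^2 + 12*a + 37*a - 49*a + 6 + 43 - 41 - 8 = 0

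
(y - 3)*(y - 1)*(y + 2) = y^3 - 2*y^2 - 5*y + 6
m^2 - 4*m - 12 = (m - 6)*(m + 2)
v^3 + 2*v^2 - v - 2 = (v - 1)*(v + 1)*(v + 2)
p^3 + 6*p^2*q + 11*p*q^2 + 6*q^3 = (p + q)*(p + 2*q)*(p + 3*q)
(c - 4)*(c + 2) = c^2 - 2*c - 8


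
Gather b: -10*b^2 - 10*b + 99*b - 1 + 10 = -10*b^2 + 89*b + 9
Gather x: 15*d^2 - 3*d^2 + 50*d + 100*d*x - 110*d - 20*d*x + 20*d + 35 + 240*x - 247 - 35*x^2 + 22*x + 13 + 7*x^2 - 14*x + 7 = 12*d^2 - 40*d - 28*x^2 + x*(80*d + 248) - 192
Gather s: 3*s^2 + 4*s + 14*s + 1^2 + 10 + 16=3*s^2 + 18*s + 27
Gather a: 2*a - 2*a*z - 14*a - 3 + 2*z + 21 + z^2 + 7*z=a*(-2*z - 12) + z^2 + 9*z + 18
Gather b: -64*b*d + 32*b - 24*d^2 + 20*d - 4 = b*(32 - 64*d) - 24*d^2 + 20*d - 4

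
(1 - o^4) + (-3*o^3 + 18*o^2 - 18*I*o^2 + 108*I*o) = -o^4 - 3*o^3 + 18*o^2 - 18*I*o^2 + 108*I*o + 1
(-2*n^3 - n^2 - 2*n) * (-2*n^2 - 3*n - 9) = 4*n^5 + 8*n^4 + 25*n^3 + 15*n^2 + 18*n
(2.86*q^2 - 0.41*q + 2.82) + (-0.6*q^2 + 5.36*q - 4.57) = 2.26*q^2 + 4.95*q - 1.75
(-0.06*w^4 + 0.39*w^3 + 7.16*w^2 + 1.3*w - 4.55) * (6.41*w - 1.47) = -0.3846*w^5 + 2.5881*w^4 + 45.3223*w^3 - 2.1922*w^2 - 31.0765*w + 6.6885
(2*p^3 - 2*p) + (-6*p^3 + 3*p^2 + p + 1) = -4*p^3 + 3*p^2 - p + 1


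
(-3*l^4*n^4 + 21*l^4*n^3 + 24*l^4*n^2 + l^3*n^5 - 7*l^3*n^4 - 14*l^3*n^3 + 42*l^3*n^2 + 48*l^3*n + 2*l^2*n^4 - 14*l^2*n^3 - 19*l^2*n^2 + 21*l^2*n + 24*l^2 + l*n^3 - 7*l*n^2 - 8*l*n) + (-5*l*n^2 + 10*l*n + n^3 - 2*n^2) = -3*l^4*n^4 + 21*l^4*n^3 + 24*l^4*n^2 + l^3*n^5 - 7*l^3*n^4 - 14*l^3*n^3 + 42*l^3*n^2 + 48*l^3*n + 2*l^2*n^4 - 14*l^2*n^3 - 19*l^2*n^2 + 21*l^2*n + 24*l^2 + l*n^3 - 12*l*n^2 + 2*l*n + n^3 - 2*n^2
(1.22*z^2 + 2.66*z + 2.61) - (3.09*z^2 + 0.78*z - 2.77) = -1.87*z^2 + 1.88*z + 5.38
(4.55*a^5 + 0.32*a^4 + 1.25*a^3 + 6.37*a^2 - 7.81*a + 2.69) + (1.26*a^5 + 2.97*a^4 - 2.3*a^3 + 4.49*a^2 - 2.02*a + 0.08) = 5.81*a^5 + 3.29*a^4 - 1.05*a^3 + 10.86*a^2 - 9.83*a + 2.77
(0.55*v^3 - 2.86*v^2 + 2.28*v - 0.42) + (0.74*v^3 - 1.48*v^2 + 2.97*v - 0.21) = 1.29*v^3 - 4.34*v^2 + 5.25*v - 0.63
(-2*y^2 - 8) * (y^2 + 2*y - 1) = -2*y^4 - 4*y^3 - 6*y^2 - 16*y + 8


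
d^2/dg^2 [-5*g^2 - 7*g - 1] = -10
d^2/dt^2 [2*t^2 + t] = 4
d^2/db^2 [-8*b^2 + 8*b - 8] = -16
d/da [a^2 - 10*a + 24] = 2*a - 10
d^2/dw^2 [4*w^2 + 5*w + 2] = 8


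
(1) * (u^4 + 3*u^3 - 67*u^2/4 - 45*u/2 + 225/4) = u^4 + 3*u^3 - 67*u^2/4 - 45*u/2 + 225/4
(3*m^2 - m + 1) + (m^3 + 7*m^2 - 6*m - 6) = m^3 + 10*m^2 - 7*m - 5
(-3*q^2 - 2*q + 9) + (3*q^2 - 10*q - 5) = 4 - 12*q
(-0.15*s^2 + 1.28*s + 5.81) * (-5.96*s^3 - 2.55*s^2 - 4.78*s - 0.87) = 0.894*s^5 - 7.2463*s^4 - 37.1746*s^3 - 20.8034*s^2 - 28.8854*s - 5.0547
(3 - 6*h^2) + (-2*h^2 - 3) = -8*h^2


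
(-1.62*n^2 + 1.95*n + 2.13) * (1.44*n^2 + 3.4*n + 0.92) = -2.3328*n^4 - 2.7*n^3 + 8.2068*n^2 + 9.036*n + 1.9596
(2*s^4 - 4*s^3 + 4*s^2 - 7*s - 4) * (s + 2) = 2*s^5 - 4*s^3 + s^2 - 18*s - 8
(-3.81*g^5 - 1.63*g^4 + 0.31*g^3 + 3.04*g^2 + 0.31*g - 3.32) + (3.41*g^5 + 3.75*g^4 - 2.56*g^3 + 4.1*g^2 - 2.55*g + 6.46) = -0.4*g^5 + 2.12*g^4 - 2.25*g^3 + 7.14*g^2 - 2.24*g + 3.14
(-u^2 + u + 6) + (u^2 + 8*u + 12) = 9*u + 18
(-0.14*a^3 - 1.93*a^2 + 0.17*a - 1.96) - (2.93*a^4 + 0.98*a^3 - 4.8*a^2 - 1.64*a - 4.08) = -2.93*a^4 - 1.12*a^3 + 2.87*a^2 + 1.81*a + 2.12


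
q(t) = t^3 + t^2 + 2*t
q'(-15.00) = 647.00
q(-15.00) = -3180.00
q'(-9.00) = 227.00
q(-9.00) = -666.00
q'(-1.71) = 7.35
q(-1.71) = -5.50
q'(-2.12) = 11.24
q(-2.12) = -9.27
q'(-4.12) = 44.68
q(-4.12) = -61.20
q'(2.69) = 29.09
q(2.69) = 32.08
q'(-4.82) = 62.06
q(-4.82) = -98.39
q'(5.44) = 101.66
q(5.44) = 201.46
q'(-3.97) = 41.34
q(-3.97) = -54.75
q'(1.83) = 15.71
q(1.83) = 13.14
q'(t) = 3*t^2 + 2*t + 2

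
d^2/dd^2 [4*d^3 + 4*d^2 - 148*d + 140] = 24*d + 8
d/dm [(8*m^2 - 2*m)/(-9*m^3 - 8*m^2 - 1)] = 2*(m^2*(4*m - 1)*(27*m + 16) + (1 - 8*m)*(9*m^3 + 8*m^2 + 1))/(9*m^3 + 8*m^2 + 1)^2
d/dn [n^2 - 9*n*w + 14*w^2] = 2*n - 9*w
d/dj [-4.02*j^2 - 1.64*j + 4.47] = -8.04*j - 1.64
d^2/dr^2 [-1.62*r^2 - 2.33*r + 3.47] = -3.24000000000000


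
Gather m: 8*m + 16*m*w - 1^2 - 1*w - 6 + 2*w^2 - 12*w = m*(16*w + 8) + 2*w^2 - 13*w - 7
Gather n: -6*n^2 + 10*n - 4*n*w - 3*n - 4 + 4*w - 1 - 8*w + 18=-6*n^2 + n*(7 - 4*w) - 4*w + 13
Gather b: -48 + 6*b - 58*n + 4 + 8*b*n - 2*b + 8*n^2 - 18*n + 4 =b*(8*n + 4) + 8*n^2 - 76*n - 40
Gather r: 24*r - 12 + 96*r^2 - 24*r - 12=96*r^2 - 24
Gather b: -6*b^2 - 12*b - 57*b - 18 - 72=-6*b^2 - 69*b - 90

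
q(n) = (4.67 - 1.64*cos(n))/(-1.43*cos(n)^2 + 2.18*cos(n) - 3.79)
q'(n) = (4.67 - 1.64*cos(n))*(-2.86*sin(n)*cos(n) + 2.18*sin(n))/(-1.43*cos(n)^2 + 2.18*cos(n) - 3.79)^2 + 1.64*sin(n)/(-1.43*cos(n)^2 + 2.18*cos(n) - 3.79) = (2.3452*cos(n)^2 - 13.3562*cos(n) + 3.965)*sin(n)/(2.0449*cos(n)^4 - 6.2348*cos(n)^3 + 15.5918*cos(n)^2 - 16.5244*cos(n) + 14.3641)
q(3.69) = -0.91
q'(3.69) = -0.20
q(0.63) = -1.13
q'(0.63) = -0.36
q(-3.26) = -0.86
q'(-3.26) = 0.04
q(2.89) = -0.86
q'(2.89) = 0.09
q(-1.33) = -1.28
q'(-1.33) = -0.08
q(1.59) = -1.23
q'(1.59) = 0.29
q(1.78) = -1.16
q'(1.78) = 0.36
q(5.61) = -1.14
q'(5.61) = 0.36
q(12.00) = -1.11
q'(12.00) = 0.34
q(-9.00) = -0.89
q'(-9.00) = -0.15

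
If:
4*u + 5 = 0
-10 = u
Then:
No Solution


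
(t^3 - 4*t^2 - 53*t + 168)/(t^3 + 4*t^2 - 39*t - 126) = (t^2 - 11*t + 24)/(t^2 - 3*t - 18)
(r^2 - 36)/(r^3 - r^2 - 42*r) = (r - 6)/(r*(r - 7))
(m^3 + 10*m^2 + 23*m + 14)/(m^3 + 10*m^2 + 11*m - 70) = (m^2 + 3*m + 2)/(m^2 + 3*m - 10)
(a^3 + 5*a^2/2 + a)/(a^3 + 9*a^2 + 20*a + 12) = a*(2*a + 1)/(2*(a^2 + 7*a + 6))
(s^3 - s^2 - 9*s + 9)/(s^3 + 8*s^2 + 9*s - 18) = (s - 3)/(s + 6)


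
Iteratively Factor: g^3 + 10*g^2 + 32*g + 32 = (g + 4)*(g^2 + 6*g + 8) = (g + 2)*(g + 4)*(g + 4)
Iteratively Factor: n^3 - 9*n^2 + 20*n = (n - 5)*(n^2 - 4*n) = n*(n - 5)*(n - 4)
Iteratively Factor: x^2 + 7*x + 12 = (x + 4)*(x + 3)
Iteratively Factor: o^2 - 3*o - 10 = (o - 5)*(o + 2)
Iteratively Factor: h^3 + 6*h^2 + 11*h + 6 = (h + 2)*(h^2 + 4*h + 3) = (h + 1)*(h + 2)*(h + 3)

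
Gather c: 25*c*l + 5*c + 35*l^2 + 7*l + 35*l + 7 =c*(25*l + 5) + 35*l^2 + 42*l + 7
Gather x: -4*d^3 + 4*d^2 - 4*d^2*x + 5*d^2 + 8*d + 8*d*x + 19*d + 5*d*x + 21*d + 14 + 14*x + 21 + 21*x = -4*d^3 + 9*d^2 + 48*d + x*(-4*d^2 + 13*d + 35) + 35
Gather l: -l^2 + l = -l^2 + l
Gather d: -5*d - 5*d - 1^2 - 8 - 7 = -10*d - 16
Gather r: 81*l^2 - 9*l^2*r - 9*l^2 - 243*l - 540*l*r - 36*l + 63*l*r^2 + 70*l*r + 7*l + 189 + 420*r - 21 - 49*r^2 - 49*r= 72*l^2 - 272*l + r^2*(63*l - 49) + r*(-9*l^2 - 470*l + 371) + 168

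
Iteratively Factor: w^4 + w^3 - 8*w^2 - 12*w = (w)*(w^3 + w^2 - 8*w - 12) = w*(w + 2)*(w^2 - w - 6) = w*(w - 3)*(w + 2)*(w + 2)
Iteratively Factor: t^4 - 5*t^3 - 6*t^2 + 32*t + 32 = (t - 4)*(t^3 - t^2 - 10*t - 8) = (t - 4)^2*(t^2 + 3*t + 2) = (t - 4)^2*(t + 2)*(t + 1)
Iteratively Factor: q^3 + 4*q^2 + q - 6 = (q + 3)*(q^2 + q - 2) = (q - 1)*(q + 3)*(q + 2)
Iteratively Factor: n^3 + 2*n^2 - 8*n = (n - 2)*(n^2 + 4*n) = n*(n - 2)*(n + 4)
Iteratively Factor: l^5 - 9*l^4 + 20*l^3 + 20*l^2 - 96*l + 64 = (l - 4)*(l^4 - 5*l^3 + 20*l - 16) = (l - 4)*(l - 1)*(l^3 - 4*l^2 - 4*l + 16) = (l - 4)^2*(l - 1)*(l^2 - 4) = (l - 4)^2*(l - 1)*(l + 2)*(l - 2)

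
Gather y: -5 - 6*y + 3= -6*y - 2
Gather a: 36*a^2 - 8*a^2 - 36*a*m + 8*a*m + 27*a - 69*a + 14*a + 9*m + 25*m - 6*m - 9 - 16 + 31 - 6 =28*a^2 + a*(-28*m - 28) + 28*m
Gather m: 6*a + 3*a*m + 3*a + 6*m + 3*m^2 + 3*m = 9*a + 3*m^2 + m*(3*a + 9)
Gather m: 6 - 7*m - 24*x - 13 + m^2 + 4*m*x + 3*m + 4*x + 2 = m^2 + m*(4*x - 4) - 20*x - 5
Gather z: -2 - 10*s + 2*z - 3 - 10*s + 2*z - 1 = -20*s + 4*z - 6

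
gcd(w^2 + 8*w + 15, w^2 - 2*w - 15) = w + 3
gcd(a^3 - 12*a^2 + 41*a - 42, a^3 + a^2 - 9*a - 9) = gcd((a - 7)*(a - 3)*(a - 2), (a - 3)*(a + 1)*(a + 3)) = a - 3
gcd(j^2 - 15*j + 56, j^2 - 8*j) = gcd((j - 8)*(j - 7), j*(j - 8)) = j - 8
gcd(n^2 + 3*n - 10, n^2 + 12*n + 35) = n + 5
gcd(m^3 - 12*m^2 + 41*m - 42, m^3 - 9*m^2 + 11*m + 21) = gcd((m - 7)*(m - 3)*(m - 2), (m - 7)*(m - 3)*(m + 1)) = m^2 - 10*m + 21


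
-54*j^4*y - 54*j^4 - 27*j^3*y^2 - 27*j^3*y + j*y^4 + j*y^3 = (-6*j + y)*(3*j + y)^2*(j*y + j)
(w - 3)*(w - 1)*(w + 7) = w^3 + 3*w^2 - 25*w + 21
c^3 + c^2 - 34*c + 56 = (c - 4)*(c - 2)*(c + 7)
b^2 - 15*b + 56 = (b - 8)*(b - 7)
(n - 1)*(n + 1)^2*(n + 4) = n^4 + 5*n^3 + 3*n^2 - 5*n - 4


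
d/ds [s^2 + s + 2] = 2*s + 1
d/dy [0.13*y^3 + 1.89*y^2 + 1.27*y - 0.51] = 0.39*y^2 + 3.78*y + 1.27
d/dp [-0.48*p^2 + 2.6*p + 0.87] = 2.6 - 0.96*p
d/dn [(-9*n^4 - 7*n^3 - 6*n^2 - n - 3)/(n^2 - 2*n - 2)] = (-18*n^5 + 47*n^4 + 100*n^3 + 55*n^2 + 30*n - 4)/(n^4 - 4*n^3 + 8*n + 4)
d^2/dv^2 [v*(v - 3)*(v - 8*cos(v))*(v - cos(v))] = 9*v^3*cos(v) + 54*v^2*sin(v) - 27*v^2*cos(v) - 16*v^2*cos(2*v) + 12*v^2 - 108*v*sin(v) - 32*v*sin(2*v) - 54*v*cos(v) + 48*v*cos(2*v) - 18*v + 48*sin(2*v) + 54*cos(v) + 8*cos(2*v) + 8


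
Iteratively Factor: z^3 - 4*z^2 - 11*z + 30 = (z + 3)*(z^2 - 7*z + 10) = (z - 5)*(z + 3)*(z - 2)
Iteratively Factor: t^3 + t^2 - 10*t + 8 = (t + 4)*(t^2 - 3*t + 2) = (t - 1)*(t + 4)*(t - 2)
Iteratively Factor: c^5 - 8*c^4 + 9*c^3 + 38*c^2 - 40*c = (c + 2)*(c^4 - 10*c^3 + 29*c^2 - 20*c) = c*(c + 2)*(c^3 - 10*c^2 + 29*c - 20) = c*(c - 1)*(c + 2)*(c^2 - 9*c + 20) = c*(c - 5)*(c - 1)*(c + 2)*(c - 4)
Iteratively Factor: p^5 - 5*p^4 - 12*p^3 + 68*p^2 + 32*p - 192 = (p - 2)*(p^4 - 3*p^3 - 18*p^2 + 32*p + 96) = (p - 4)*(p - 2)*(p^3 + p^2 - 14*p - 24) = (p - 4)*(p - 2)*(p + 2)*(p^2 - p - 12) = (p - 4)^2*(p - 2)*(p + 2)*(p + 3)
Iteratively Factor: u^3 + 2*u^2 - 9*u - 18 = (u + 2)*(u^2 - 9) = (u + 2)*(u + 3)*(u - 3)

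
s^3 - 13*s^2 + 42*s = s*(s - 7)*(s - 6)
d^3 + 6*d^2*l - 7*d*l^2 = d*(d - l)*(d + 7*l)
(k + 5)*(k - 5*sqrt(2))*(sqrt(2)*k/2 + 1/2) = sqrt(2)*k^3/2 - 9*k^2/2 + 5*sqrt(2)*k^2/2 - 45*k/2 - 5*sqrt(2)*k/2 - 25*sqrt(2)/2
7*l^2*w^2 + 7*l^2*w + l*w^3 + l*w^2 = w*(7*l + w)*(l*w + l)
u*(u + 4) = u^2 + 4*u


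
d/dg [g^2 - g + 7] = 2*g - 1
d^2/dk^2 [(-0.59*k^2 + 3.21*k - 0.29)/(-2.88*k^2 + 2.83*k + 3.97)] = (-43.632576*k^3 + 54.9072*k^2 - 234.392832*k + 102.003854)/(23.887872*k^6 - 70.419456*k^5 - 29.589408*k^4 + 171.477341*k^3 + 40.788177*k^2 - 133.810041*k - 62.570773)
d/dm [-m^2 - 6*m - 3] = -2*m - 6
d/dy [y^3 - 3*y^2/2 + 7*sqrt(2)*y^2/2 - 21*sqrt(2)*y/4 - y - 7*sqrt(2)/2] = 3*y^2 - 3*y + 7*sqrt(2)*y - 21*sqrt(2)/4 - 1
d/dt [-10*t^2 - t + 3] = -20*t - 1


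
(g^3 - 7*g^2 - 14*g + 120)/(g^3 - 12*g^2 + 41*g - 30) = (g + 4)/(g - 1)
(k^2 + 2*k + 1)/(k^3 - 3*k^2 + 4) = (k + 1)/(k^2 - 4*k + 4)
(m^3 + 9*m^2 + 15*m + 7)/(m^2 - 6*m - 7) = (m^2 + 8*m + 7)/(m - 7)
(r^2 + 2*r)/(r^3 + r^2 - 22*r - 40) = r/(r^2 - r - 20)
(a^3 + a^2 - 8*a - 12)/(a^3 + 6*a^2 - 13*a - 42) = (a + 2)/(a + 7)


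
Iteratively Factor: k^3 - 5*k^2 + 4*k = (k - 1)*(k^2 - 4*k) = (k - 4)*(k - 1)*(k)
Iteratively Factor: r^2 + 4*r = (r)*(r + 4)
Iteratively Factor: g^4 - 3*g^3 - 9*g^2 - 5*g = (g)*(g^3 - 3*g^2 - 9*g - 5) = g*(g - 5)*(g^2 + 2*g + 1) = g*(g - 5)*(g + 1)*(g + 1)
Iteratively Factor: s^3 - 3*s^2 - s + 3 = (s - 3)*(s^2 - 1) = (s - 3)*(s - 1)*(s + 1)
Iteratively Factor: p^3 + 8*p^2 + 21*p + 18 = (p + 2)*(p^2 + 6*p + 9) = (p + 2)*(p + 3)*(p + 3)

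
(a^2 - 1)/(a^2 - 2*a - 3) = (a - 1)/(a - 3)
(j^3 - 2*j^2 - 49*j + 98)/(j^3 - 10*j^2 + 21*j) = (j^2 + 5*j - 14)/(j*(j - 3))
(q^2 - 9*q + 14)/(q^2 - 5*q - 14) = (q - 2)/(q + 2)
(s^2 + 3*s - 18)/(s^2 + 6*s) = (s - 3)/s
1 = 1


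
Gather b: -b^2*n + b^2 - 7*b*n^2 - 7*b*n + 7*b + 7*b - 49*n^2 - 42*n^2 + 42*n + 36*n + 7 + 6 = b^2*(1 - n) + b*(-7*n^2 - 7*n + 14) - 91*n^2 + 78*n + 13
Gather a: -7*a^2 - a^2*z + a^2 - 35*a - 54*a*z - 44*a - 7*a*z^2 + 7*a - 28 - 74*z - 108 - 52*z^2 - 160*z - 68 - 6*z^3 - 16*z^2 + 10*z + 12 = a^2*(-z - 6) + a*(-7*z^2 - 54*z - 72) - 6*z^3 - 68*z^2 - 224*z - 192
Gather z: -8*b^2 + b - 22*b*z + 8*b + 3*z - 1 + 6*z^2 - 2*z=-8*b^2 + 9*b + 6*z^2 + z*(1 - 22*b) - 1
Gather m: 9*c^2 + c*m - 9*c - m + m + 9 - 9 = 9*c^2 + c*m - 9*c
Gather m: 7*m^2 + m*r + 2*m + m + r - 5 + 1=7*m^2 + m*(r + 3) + r - 4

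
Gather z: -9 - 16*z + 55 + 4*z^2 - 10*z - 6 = 4*z^2 - 26*z + 40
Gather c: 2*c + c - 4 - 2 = 3*c - 6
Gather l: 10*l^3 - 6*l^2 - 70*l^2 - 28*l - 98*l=10*l^3 - 76*l^2 - 126*l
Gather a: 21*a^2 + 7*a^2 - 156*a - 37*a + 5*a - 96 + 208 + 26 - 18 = 28*a^2 - 188*a + 120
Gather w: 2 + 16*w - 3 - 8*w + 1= 8*w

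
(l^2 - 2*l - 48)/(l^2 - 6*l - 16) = (l + 6)/(l + 2)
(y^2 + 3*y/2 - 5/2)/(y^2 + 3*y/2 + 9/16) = 8*(2*y^2 + 3*y - 5)/(16*y^2 + 24*y + 9)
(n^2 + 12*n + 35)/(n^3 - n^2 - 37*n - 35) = (n + 7)/(n^2 - 6*n - 7)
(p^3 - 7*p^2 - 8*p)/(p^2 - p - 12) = p*(-p^2 + 7*p + 8)/(-p^2 + p + 12)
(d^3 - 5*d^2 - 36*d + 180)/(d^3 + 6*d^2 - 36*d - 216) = (d - 5)/(d + 6)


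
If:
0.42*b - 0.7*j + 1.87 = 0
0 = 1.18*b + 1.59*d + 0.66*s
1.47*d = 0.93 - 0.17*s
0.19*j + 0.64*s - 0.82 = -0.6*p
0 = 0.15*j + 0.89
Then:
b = -14.34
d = -3.23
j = -5.93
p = -32.41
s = 33.43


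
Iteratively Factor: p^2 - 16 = (p + 4)*(p - 4)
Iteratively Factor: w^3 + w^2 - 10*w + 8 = (w - 1)*(w^2 + 2*w - 8) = (w - 2)*(w - 1)*(w + 4)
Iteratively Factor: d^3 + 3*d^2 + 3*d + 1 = (d + 1)*(d^2 + 2*d + 1) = (d + 1)^2*(d + 1)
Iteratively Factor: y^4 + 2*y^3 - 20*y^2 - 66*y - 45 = (y - 5)*(y^3 + 7*y^2 + 15*y + 9) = (y - 5)*(y + 1)*(y^2 + 6*y + 9) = (y - 5)*(y + 1)*(y + 3)*(y + 3)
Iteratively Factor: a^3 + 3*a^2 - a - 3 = (a + 3)*(a^2 - 1) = (a + 1)*(a + 3)*(a - 1)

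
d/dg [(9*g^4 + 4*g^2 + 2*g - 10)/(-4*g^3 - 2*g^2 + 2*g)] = (-18*g^6 - 18*g^5 + 35*g^4 + 8*g^3 - 54*g^2 - 20*g + 10)/(2*g^2*(4*g^4 + 4*g^3 - 3*g^2 - 2*g + 1))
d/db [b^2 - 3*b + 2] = 2*b - 3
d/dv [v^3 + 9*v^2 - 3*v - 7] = 3*v^2 + 18*v - 3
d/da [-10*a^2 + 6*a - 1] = 6 - 20*a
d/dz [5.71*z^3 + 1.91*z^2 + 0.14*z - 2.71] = 17.13*z^2 + 3.82*z + 0.14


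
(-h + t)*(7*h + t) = -7*h^2 + 6*h*t + t^2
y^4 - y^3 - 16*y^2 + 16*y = y*(y - 4)*(y - 1)*(y + 4)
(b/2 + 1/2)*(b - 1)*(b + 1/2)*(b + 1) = b^4/2 + 3*b^3/4 - b^2/4 - 3*b/4 - 1/4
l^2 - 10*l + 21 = (l - 7)*(l - 3)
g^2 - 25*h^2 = (g - 5*h)*(g + 5*h)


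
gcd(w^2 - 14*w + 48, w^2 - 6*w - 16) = w - 8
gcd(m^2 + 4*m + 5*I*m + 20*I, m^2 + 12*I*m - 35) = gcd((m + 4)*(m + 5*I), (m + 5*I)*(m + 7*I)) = m + 5*I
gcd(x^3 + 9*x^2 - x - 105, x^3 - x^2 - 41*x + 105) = x^2 + 4*x - 21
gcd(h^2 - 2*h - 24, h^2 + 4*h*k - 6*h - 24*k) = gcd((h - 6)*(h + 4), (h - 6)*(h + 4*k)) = h - 6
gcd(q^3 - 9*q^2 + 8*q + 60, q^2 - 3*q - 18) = q - 6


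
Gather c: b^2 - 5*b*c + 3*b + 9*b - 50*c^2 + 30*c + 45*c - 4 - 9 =b^2 + 12*b - 50*c^2 + c*(75 - 5*b) - 13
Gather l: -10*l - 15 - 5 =-10*l - 20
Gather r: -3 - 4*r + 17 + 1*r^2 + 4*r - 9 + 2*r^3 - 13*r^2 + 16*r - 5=2*r^3 - 12*r^2 + 16*r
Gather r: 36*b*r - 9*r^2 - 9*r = -9*r^2 + r*(36*b - 9)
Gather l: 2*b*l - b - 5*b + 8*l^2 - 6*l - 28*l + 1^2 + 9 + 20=-6*b + 8*l^2 + l*(2*b - 34) + 30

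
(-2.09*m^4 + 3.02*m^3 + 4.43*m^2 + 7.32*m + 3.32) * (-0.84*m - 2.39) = 1.7556*m^5 + 2.4583*m^4 - 10.939*m^3 - 16.7365*m^2 - 20.2836*m - 7.9348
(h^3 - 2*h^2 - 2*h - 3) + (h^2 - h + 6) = h^3 - h^2 - 3*h + 3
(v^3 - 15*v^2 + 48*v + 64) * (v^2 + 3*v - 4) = v^5 - 12*v^4 - v^3 + 268*v^2 - 256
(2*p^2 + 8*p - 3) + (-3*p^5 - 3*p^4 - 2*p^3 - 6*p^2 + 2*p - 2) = -3*p^5 - 3*p^4 - 2*p^3 - 4*p^2 + 10*p - 5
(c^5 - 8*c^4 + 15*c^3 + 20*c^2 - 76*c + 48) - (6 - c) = c^5 - 8*c^4 + 15*c^3 + 20*c^2 - 75*c + 42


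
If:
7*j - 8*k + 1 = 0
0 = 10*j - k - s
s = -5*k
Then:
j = -1/27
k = 5/54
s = -25/54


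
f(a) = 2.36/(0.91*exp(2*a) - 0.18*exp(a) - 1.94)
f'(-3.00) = 0.00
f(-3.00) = -1.21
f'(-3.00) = 0.00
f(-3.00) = -1.21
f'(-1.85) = -0.01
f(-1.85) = -1.21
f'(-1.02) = -0.11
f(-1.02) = -1.25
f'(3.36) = -0.01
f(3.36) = 0.00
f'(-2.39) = 0.00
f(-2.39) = -1.21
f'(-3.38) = 0.00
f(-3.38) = -1.21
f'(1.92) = -0.13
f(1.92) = 0.06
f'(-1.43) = -0.04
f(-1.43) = -1.22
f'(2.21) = -0.07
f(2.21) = 0.03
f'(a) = 2.36*(-1.82*exp(2*a) + 0.18*exp(a))/(0.91*exp(2*a) - 0.18*exp(a) - 1.94)^2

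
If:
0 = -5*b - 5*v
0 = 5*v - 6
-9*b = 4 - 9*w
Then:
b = -6/5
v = 6/5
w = -34/45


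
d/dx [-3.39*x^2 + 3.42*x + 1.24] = 3.42 - 6.78*x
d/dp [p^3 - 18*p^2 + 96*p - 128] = 3*p^2 - 36*p + 96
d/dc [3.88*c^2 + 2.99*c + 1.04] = 7.76*c + 2.99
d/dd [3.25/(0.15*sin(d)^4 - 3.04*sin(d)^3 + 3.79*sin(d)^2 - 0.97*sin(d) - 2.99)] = (-1.95*sin(d)^3 + 29.64*sin(d)^2 - 24.635*sin(d) + 3.1525)*cos(d)/(-0.15*sin(d)^4 + 3.04*sin(d)^3 - 3.79*sin(d)^2 + 0.97*sin(d) + 2.99)^2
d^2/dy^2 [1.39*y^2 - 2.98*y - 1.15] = 2.78000000000000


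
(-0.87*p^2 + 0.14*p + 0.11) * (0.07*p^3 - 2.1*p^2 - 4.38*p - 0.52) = -0.0609*p^5 + 1.8368*p^4 + 3.5243*p^3 - 0.3918*p^2 - 0.5546*p - 0.0572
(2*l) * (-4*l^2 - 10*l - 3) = -8*l^3 - 20*l^2 - 6*l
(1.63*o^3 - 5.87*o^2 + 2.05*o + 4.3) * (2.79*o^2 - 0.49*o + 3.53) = 4.5477*o^5 - 17.176*o^4 + 14.3497*o^3 - 9.7286*o^2 + 5.1295*o + 15.179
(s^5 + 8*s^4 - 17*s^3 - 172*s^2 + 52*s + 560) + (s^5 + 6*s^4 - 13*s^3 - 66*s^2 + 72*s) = 2*s^5 + 14*s^4 - 30*s^3 - 238*s^2 + 124*s + 560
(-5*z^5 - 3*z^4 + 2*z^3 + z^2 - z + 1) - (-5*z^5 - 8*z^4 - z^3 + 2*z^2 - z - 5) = 5*z^4 + 3*z^3 - z^2 + 6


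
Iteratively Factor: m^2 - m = (m)*(m - 1)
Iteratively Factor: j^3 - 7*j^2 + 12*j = (j - 3)*(j^2 - 4*j) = (j - 4)*(j - 3)*(j)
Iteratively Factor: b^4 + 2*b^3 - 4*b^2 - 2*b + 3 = (b + 1)*(b^3 + b^2 - 5*b + 3) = (b - 1)*(b + 1)*(b^2 + 2*b - 3) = (b - 1)^2*(b + 1)*(b + 3)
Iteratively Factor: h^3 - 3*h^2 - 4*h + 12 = (h - 3)*(h^2 - 4) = (h - 3)*(h + 2)*(h - 2)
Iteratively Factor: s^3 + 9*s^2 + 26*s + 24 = (s + 4)*(s^2 + 5*s + 6) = (s + 3)*(s + 4)*(s + 2)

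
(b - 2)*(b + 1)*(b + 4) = b^3 + 3*b^2 - 6*b - 8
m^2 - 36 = (m - 6)*(m + 6)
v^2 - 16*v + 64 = (v - 8)^2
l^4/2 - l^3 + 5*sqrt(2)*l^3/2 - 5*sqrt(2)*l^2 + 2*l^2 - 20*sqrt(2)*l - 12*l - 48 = (l/2 + sqrt(2))*(l - 4)*(l + 2)*(l + 3*sqrt(2))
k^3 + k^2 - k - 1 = (k - 1)*(k + 1)^2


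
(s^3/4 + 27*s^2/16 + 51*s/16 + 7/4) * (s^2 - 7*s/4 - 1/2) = s^5/4 + 5*s^4/4 + 7*s^3/64 - 299*s^2/64 - 149*s/32 - 7/8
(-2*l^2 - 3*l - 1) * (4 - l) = 2*l^3 - 5*l^2 - 11*l - 4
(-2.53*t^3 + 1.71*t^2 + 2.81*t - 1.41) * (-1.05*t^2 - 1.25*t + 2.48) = 2.6565*t^5 + 1.367*t^4 - 11.3624*t^3 + 2.2088*t^2 + 8.7313*t - 3.4968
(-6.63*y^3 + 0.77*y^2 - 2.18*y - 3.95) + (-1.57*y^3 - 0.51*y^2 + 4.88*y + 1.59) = -8.2*y^3 + 0.26*y^2 + 2.7*y - 2.36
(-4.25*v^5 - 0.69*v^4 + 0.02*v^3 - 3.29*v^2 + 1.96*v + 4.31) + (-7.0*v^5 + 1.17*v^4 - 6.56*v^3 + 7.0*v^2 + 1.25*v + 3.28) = -11.25*v^5 + 0.48*v^4 - 6.54*v^3 + 3.71*v^2 + 3.21*v + 7.59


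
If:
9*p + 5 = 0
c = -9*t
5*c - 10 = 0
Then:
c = 2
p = -5/9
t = -2/9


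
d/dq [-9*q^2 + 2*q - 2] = 2 - 18*q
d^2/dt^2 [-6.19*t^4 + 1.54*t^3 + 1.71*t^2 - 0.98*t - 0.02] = -74.28*t^2 + 9.24*t + 3.42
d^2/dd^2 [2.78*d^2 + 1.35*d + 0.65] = 5.56000000000000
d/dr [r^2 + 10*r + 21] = 2*r + 10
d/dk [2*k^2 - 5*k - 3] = 4*k - 5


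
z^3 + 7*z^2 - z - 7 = (z - 1)*(z + 1)*(z + 7)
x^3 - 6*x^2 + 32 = (x - 4)^2*(x + 2)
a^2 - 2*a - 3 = (a - 3)*(a + 1)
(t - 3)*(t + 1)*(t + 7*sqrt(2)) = t^3 - 2*t^2 + 7*sqrt(2)*t^2 - 14*sqrt(2)*t - 3*t - 21*sqrt(2)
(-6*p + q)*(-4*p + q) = 24*p^2 - 10*p*q + q^2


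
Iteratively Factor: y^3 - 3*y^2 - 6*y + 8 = (y + 2)*(y^2 - 5*y + 4) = (y - 4)*(y + 2)*(y - 1)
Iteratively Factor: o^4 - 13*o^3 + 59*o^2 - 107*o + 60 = (o - 3)*(o^3 - 10*o^2 + 29*o - 20) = (o - 3)*(o - 1)*(o^2 - 9*o + 20) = (o - 4)*(o - 3)*(o - 1)*(o - 5)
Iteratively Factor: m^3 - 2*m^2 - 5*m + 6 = (m + 2)*(m^2 - 4*m + 3) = (m - 3)*(m + 2)*(m - 1)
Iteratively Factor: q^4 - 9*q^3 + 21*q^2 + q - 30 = (q - 3)*(q^3 - 6*q^2 + 3*q + 10) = (q - 5)*(q - 3)*(q^2 - q - 2) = (q - 5)*(q - 3)*(q - 2)*(q + 1)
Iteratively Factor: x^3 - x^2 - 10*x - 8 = (x + 1)*(x^2 - 2*x - 8) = (x - 4)*(x + 1)*(x + 2)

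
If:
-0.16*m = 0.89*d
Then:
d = -0.179775280898876*m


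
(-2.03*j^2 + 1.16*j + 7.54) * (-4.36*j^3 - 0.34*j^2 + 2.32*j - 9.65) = 8.8508*j^5 - 4.3674*j^4 - 37.9784*j^3 + 19.7171*j^2 + 6.2988*j - 72.761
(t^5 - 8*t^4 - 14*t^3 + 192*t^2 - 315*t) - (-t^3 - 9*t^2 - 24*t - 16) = t^5 - 8*t^4 - 13*t^3 + 201*t^2 - 291*t + 16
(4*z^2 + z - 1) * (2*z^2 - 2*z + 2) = 8*z^4 - 6*z^3 + 4*z^2 + 4*z - 2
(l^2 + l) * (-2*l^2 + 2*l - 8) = -2*l^4 - 6*l^2 - 8*l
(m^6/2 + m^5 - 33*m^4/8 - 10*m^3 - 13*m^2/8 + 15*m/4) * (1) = m^6/2 + m^5 - 33*m^4/8 - 10*m^3 - 13*m^2/8 + 15*m/4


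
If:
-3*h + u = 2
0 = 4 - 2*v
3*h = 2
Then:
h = 2/3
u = 4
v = 2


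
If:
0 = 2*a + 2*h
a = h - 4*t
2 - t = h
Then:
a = -4/3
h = 4/3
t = 2/3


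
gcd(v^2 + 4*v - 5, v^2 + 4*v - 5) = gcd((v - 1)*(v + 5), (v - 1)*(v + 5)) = v^2 + 4*v - 5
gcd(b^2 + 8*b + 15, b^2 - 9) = b + 3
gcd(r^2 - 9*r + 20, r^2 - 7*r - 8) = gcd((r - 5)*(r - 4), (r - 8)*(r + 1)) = 1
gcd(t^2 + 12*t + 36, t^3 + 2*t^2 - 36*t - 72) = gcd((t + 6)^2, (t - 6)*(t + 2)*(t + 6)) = t + 6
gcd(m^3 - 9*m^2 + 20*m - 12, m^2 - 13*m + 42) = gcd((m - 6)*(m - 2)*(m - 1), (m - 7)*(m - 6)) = m - 6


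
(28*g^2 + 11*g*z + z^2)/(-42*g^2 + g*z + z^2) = (4*g + z)/(-6*g + z)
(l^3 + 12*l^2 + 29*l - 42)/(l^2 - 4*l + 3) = (l^2 + 13*l + 42)/(l - 3)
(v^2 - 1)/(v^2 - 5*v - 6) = (v - 1)/(v - 6)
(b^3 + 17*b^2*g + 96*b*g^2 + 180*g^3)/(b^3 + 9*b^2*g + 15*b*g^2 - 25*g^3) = (b^2 + 12*b*g + 36*g^2)/(b^2 + 4*b*g - 5*g^2)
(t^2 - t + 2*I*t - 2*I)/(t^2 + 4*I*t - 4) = (t - 1)/(t + 2*I)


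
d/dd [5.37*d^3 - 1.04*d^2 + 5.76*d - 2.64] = 16.11*d^2 - 2.08*d + 5.76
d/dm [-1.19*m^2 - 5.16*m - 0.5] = -2.38*m - 5.16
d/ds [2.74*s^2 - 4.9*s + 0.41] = 5.48*s - 4.9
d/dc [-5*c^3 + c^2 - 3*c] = -15*c^2 + 2*c - 3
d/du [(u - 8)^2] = 2*u - 16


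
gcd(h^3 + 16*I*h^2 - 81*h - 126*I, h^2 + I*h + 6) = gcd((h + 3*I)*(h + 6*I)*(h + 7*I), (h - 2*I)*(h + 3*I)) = h + 3*I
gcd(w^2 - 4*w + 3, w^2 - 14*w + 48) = 1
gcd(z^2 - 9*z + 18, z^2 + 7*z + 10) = 1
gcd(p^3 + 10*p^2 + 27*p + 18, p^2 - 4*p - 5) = p + 1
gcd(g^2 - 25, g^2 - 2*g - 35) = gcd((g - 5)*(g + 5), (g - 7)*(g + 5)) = g + 5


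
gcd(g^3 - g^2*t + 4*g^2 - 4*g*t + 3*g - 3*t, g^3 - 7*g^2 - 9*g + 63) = g + 3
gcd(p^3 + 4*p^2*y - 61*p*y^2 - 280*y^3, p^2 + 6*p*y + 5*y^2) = p + 5*y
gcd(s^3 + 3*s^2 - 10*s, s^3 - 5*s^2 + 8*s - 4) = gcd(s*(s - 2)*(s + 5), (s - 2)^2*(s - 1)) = s - 2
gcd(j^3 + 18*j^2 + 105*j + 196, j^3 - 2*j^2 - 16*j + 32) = j + 4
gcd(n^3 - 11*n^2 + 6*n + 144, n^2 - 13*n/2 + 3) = n - 6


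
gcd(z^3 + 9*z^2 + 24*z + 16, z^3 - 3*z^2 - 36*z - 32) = z^2 + 5*z + 4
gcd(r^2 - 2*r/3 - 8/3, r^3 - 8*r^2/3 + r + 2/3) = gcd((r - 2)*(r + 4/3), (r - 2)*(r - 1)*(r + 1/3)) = r - 2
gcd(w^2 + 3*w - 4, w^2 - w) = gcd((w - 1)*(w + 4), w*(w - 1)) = w - 1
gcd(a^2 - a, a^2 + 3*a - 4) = a - 1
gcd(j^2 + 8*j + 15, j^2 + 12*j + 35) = j + 5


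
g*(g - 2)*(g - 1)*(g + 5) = g^4 + 2*g^3 - 13*g^2 + 10*g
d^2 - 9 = (d - 3)*(d + 3)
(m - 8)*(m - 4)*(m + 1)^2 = m^4 - 10*m^3 + 9*m^2 + 52*m + 32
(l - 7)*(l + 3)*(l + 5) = l^3 + l^2 - 41*l - 105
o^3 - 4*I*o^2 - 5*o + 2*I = (o - 2*I)*(o - I)^2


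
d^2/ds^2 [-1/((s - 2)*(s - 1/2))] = 4*(-4*(s - 2)^2 - 2*(s - 2)*(2*s - 1) - (2*s - 1)^2)/((s - 2)^3*(2*s - 1)^3)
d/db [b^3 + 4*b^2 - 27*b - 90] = 3*b^2 + 8*b - 27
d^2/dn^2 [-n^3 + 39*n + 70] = -6*n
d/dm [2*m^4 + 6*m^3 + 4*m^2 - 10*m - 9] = 8*m^3 + 18*m^2 + 8*m - 10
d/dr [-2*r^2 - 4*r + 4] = -4*r - 4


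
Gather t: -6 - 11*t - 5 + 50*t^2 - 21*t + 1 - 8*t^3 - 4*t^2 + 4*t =-8*t^3 + 46*t^2 - 28*t - 10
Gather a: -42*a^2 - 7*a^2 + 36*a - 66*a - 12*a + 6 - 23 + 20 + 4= -49*a^2 - 42*a + 7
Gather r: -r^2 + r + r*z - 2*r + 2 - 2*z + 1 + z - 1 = -r^2 + r*(z - 1) - z + 2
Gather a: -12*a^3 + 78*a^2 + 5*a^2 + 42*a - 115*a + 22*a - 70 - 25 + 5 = -12*a^3 + 83*a^2 - 51*a - 90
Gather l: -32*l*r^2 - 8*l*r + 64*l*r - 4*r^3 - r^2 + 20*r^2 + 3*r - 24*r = l*(-32*r^2 + 56*r) - 4*r^3 + 19*r^2 - 21*r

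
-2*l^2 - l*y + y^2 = (-2*l + y)*(l + y)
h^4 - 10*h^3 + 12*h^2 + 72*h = h*(h - 6)^2*(h + 2)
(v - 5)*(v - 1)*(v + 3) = v^3 - 3*v^2 - 13*v + 15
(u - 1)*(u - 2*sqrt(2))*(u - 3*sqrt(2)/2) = u^3 - 7*sqrt(2)*u^2/2 - u^2 + 7*sqrt(2)*u/2 + 6*u - 6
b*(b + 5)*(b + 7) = b^3 + 12*b^2 + 35*b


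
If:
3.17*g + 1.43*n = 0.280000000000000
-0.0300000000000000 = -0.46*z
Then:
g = 0.0883280757097792 - 0.451104100946372*n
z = 0.07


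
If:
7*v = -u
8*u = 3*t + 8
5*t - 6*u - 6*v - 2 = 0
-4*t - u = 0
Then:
No Solution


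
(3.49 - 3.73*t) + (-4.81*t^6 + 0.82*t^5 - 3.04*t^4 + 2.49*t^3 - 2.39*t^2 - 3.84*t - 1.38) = -4.81*t^6 + 0.82*t^5 - 3.04*t^4 + 2.49*t^3 - 2.39*t^2 - 7.57*t + 2.11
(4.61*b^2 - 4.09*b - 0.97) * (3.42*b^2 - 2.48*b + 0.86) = 15.7662*b^4 - 25.4206*b^3 + 10.7904*b^2 - 1.1118*b - 0.8342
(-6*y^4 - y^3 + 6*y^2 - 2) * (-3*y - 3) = 18*y^5 + 21*y^4 - 15*y^3 - 18*y^2 + 6*y + 6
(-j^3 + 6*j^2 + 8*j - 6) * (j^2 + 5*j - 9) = -j^5 + j^4 + 47*j^3 - 20*j^2 - 102*j + 54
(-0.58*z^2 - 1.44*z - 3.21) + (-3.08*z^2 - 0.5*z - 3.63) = -3.66*z^2 - 1.94*z - 6.84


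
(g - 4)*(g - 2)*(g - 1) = g^3 - 7*g^2 + 14*g - 8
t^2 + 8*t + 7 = (t + 1)*(t + 7)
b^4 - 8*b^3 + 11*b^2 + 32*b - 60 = (b - 5)*(b - 3)*(b - 2)*(b + 2)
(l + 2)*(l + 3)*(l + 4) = l^3 + 9*l^2 + 26*l + 24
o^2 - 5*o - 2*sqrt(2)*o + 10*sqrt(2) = (o - 5)*(o - 2*sqrt(2))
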